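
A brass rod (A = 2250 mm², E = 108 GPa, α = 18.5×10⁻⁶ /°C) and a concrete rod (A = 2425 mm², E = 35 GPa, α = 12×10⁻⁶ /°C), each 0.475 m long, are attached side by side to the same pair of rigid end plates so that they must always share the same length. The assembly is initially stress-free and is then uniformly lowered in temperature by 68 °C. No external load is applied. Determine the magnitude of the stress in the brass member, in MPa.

The brass has the larger α, so on cooling it would change length more than the concrete if both were free. The rigid plates force a common final length, so the brass is put into tension and the concrete into compression, with equal and opposite forces P (no external load).
Equating the net (thermal + elastic) strains gives |α₁ − α₂|·ΔT = P·[1/(A₁E₁) + 1/(A₂E₂)].
|α₁ − α₂|·ΔT = 6.5×10⁻⁶ × 68 = 0.000442.
1/(A₁E₁) + 1/(A₂E₂) = 1/(2250×108×10³) + 1/(2425×35×10³) = 1.59×10⁻⁸ N⁻¹.
So P = 0.000442 / 1.59×10⁻⁸ = 27.8 kN.
σ_{brass} = P/A₁ = 27800/2250 = 12.36 MPa, tensile.

σ ≈ 12.4 MPa (tensile)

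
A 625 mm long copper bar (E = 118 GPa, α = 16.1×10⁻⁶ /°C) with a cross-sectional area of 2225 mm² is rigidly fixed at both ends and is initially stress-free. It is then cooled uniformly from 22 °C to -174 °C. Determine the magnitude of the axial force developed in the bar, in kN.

P ≈ 829 kN (tensile)

Full restraint means ε = 0, so the stress is σ = EαΔT = 118×10³ × 16.1×10⁻⁶ × 196 = 372.4 MPa.
Axial force P = σA = 372.4 × 2225 = 828500 N = 828.5 kN, tensile.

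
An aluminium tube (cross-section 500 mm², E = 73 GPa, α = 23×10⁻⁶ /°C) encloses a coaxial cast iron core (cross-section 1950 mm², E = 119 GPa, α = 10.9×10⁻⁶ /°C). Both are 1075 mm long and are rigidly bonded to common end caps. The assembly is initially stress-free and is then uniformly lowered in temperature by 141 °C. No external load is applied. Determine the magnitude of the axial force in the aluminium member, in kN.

Equilibrium of a rigid end plate with no external load gives equal and opposite internal forces ±P in the two members. Since α_{aluminium} > α_{cast iron}, cooling drives the aluminium into tension and the cast iron into compression.
Setting the final lengths equal and cancelling L: (α₁ − α₂)ΔT = P/(A₁E₁) + P/(A₂E₂).
|α₁ − α₂|·ΔT = 12.1×10⁻⁶ × 141 = 0.001706.
1/(A₁E₁) + 1/(A₂E₂) = 1/(500×73×10³) + 1/(1950×119×10³) = 3.171×10⁻⁸ N⁻¹.
P = 0.001706 / 3.171×10⁻⁸ = 53810 N = 53.81 kN.

P ≈ 53.8 kN (tensile in the aluminium)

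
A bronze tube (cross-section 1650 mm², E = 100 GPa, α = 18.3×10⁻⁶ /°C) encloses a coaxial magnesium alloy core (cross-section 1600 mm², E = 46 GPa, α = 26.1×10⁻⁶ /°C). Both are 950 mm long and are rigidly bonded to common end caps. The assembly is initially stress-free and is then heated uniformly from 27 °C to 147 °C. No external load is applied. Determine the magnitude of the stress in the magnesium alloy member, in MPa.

The magnesium alloy has the larger α, so on heating it would change length more than the bronze if both were free. The rigid plates force a common final length, so the magnesium alloy is put into compression and the bronze into tension, with equal and opposite forces P (no external load).
Compatibility of the two members (thermal + elastic change equal): (α₁ − α₂)ΔT = P·[1/(A₁E₁) + 1/(A₂E₂)].
|α₁ − α₂|·ΔT = 7.8×10⁻⁶ × 120 = 0.000936.
1/(A₁E₁) + 1/(A₂E₂) = 1/(1650×100×10³) + 1/(1600×46×10³) = 1.965×10⁻⁸ N⁻¹.
P = 0.000936 / 1.965×10⁻⁸ = 47640 N = 47.64 kN.
σ_{magnesium alloy} = P/A₂ = 47640/1600 = 29.77 MPa, compressive.

σ ≈ 29.8 MPa (compressive)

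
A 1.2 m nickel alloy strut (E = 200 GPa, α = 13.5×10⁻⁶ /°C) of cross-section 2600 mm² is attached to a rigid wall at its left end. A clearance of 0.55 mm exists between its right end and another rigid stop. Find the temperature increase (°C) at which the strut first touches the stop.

Contact occurs when the free expansion equals the gap: αΔT L = 0.55 mm.
So ΔT = g/(αL) = 0.55/(13.5×10⁻⁶ × 1200) = 33.95 °C.

ΔT ≈ 34 °C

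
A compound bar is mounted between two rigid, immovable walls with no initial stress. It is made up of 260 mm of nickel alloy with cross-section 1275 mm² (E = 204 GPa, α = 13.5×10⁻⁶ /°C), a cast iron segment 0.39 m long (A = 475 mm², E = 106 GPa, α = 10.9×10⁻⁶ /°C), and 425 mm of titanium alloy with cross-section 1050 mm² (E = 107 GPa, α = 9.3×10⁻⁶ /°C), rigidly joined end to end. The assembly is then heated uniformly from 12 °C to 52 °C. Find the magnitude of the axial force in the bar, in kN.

If the supports were absent, the total length change would be Σ αᵢΔT Lᵢ = 13.5×10⁻⁶×40×260 + 10.9×10⁻⁶×40×390 + 9.3×10⁻⁶×40×425 = 0.4685 mm.
Since the ends are fixed, an axial force P builds up, equal in every segment, with P · Σ Lᵢ/(AᵢEᵢ) = δ_free.
The series flexibility is Σ Lᵢ/(AᵢEᵢ) = 260/(1275×204×10³) + 390/(475×106×10³) + 425/(1050×107×10³) = 1.253×10⁻⁵ mm/N.
P = 0.4685 / 1.253×10⁻⁵ = 37400 N = 37.4 kN, compressive.

P ≈ 37.4 kN (compressive)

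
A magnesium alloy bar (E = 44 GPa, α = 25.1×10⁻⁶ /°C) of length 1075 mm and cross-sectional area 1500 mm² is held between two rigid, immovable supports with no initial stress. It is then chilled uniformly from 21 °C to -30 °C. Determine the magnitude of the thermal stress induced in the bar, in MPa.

σ ≈ 56.3 MPa (tensile)

The supports are rigid, so the total axial strain is zero. The restrained thermal strain is ε = αΔT = 25.1×10⁻⁶ × 51 = 1280.1×10⁻⁶.
The stress required to suppress this strain is σ = Eε = 44×10³ × 1280.1×10⁻⁶ = 56.32 MPa, tensile since the bar is trying to contract.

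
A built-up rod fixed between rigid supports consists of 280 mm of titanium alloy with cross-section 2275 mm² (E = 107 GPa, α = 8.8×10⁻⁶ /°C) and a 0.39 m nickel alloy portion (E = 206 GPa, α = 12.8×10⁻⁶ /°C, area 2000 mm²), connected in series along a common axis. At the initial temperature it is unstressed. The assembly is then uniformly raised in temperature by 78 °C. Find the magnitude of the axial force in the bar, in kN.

P ≈ 277 kN (compressive)

Free thermal expansion of the whole bar: Σ αᵢΔT Lᵢ = 8.8×10⁻⁶×78×280 + 12.8×10⁻⁶×78×390 = 0.5816 mm.
Since the ends are fixed, an axial force P builds up, equal in every segment, with P · Σ Lᵢ/(AᵢEᵢ) = δ_free.
Σ Lᵢ/(AᵢEᵢ) = 280/(2275×107×10³) + 390/(2000×206×10³) = 2.097×10⁻⁶ mm/N.
P = 0.5816 / 2.097×10⁻⁶ = 277400 N = 277.4 kN, compressive.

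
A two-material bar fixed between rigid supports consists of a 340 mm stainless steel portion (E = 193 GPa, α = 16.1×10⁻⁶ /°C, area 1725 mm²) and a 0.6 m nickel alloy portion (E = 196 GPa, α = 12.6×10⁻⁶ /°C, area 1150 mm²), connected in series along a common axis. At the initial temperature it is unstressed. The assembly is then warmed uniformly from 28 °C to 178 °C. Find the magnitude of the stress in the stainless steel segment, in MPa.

Free thermal expansion of the whole bar: Σ αᵢΔT Lᵢ = 16.1×10⁻⁶×150×340 + 12.6×10⁻⁶×150×600 = 1.955 mm.
The walls prevent any net length change, so an axial force P (same in every segment) develops. Compatibility: P · Σ Lᵢ/(AᵢEᵢ) = δ_free.
Σ Lᵢ/(AᵢEᵢ) = 340/(1725×193×10³) + 600/(1150×196×10³) = 3.683×10⁻⁶ mm/N.
So P = 1.955 / 3.683×10⁻⁶ = 530.8 kN, compressive.
σ_{stainless steel} = P / A = 530800 / 1725 = 307.7 MPa.

σ ≈ 308 MPa (compressive)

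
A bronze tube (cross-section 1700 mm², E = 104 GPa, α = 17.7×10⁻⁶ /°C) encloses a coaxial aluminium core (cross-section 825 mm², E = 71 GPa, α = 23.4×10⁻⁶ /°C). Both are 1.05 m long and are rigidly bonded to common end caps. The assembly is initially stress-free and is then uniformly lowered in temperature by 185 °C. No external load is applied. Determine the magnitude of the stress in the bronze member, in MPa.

σ ≈ 27.3 MPa (compressive)

Equilibrium of a rigid end plate with no external load gives equal and opposite internal forces ±P in the two members. Since α_{aluminium} > α_{bronze}, cooling drives the aluminium into tension and the bronze into compression.
Equating the net (thermal + elastic) strains gives |α₁ − α₂|·ΔT = P·[1/(A₁E₁) + 1/(A₂E₂)].
|α₁ − α₂|·ΔT = 5.7×10⁻⁶ × 185 = 0.001054.
1/(A₁E₁) + 1/(A₂E₂) = 1/(1700×104×10³) + 1/(825×71×10³) = 2.273×10⁻⁸ N⁻¹.
So P = 0.001054 / 2.273×10⁻⁸ = 46.4 kN.
σ_{bronze} = P/A₁ = 46400/1700 = 27.29 MPa, compressive.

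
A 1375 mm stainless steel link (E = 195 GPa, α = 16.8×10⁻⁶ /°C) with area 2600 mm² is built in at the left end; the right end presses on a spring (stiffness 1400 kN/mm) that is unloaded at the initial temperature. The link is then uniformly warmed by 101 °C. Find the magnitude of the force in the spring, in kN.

P ≈ 681 kN

The unrestrained thermal change is αΔT L = 16.8×10⁻⁶ × 101 × 1375 = 2.333 mm.
With a force P in the spring, the elastic change of the link is PL/(AE) and that of the spring is P/k; compatibility requires their sum to equal δ_free.
So P = δ_free / [L/(AE) + 1/k] = 2.333 / [ 1375/(2600×195×10³) + 1/(1400×10³) ].
P = 2.333 / 3.426×10⁻⁶ = 680900 N.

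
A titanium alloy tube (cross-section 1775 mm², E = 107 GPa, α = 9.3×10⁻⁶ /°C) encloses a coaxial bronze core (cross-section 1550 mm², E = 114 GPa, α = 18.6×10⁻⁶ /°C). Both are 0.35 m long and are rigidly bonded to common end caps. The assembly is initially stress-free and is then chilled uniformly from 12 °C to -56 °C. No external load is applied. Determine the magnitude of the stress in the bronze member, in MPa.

Both members must finish at the same length. With the larger α, the bronze tends to over-contract; the plates restrain it, putting the bronze in tension and the titanium alloy in compression. With no external load the two internal forces are equal and opposite, magnitude P.
Equating the net (thermal + elastic) strains gives |α₁ − α₂|·ΔT = P·[1/(A₁E₁) + 1/(A₂E₂)].
|α₁ − α₂|·ΔT = 9.3×10⁻⁶ × 68 = 0.0006324.
1/(A₁E₁) + 1/(A₂E₂) = 1/(1775×107×10³) + 1/(1550×114×10³) = 1.092×10⁻⁸ N⁻¹.
P = 0.0006324 / 1.092×10⁻⁸ = 57890 N = 57.89 kN.
σ_{bronze} = P/A₂ = 57890/1550 = 37.35 MPa, tensile.

σ ≈ 37.3 MPa (tensile)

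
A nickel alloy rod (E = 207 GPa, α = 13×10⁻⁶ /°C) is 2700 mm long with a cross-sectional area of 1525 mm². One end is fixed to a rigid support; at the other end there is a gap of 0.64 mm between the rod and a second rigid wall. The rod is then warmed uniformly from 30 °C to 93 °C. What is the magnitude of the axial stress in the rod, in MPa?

σ ≈ 120 MPa (compressive)

Free thermal elongation = αΔT L = 13×10⁻⁶ × 63 × 2700 = 2.211 mm.
This exceeds the 0.64 mm gap, so the wall pushes back. The portion of expansion that must be recovered elastically is δ_free − gap = 2.211 − 0.64 = 1.571 mm.
So σ = E(δ_free − g)/L = 207×10³ × 1.571/2700 = 120.5 MPa.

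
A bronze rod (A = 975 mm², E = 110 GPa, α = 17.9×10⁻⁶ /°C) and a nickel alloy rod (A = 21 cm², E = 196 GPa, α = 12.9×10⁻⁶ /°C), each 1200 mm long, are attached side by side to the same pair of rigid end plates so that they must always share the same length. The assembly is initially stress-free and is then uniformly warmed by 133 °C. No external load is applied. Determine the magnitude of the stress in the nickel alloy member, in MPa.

σ ≈ 26.9 MPa (tensile)

The bronze has the larger α, so on heating it would change length more than the nickel alloy if both were free. The rigid plates force a common final length, so the bronze is put into compression and the nickel alloy into tension, with equal and opposite forces P (no external load).
Equating the net (thermal + elastic) strains gives |α₁ − α₂|·ΔT = P·[1/(A₁E₁) + 1/(A₂E₂)].
|α₁ − α₂|·ΔT = 5×10⁻⁶ × 133 = 0.000665.
1/(A₁E₁) + 1/(A₂E₂) = 1/(975×110×10³) + 1/(2100×196×10³) = 1.175×10⁻⁸ N⁻¹.
P = 0.000665 / 1.175×10⁻⁸ = 56580 N = 56.58 kN.
σ_{nickel alloy} = P/A₂ = 56580/2100 = 26.94 MPa, tensile.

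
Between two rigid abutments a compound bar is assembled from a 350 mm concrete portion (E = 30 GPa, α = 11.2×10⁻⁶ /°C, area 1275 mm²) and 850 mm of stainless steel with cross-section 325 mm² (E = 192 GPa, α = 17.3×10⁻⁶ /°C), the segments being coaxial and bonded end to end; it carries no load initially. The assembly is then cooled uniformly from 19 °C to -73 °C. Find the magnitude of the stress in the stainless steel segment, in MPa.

σ ≈ 232 MPa (tensile)

With the walls removed the bar would change length by δ_free = Σ αᵢΔT Lᵢ = 11.2×10⁻⁶×92×350 + 17.3×10⁻⁶×92×850 = 1.714 mm.
Since the ends are fixed, an axial force P builds up, equal in every segment, with P · Σ Lᵢ/(AᵢEᵢ) = δ_free.
The series flexibility is Σ Lᵢ/(AᵢEᵢ) = 350/(1275×30×10³) + 850/(325×192×10³) = 2.277×10⁻⁵ mm/N.
P = 1.714 / 2.277×10⁻⁵ = 75250 N = 75.25 kN, tensile.
σ_{stainless steel} = P / A = 75250 / 325 = 231.5 MPa.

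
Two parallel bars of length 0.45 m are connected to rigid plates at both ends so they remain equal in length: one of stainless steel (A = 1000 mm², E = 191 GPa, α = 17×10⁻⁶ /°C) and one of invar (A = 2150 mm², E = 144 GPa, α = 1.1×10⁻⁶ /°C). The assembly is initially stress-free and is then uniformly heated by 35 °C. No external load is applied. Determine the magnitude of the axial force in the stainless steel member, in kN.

The stainless steel has the larger α, so on heating it would change length more than the invar if both were free. The rigid plates force a common final length, so the stainless steel is put into compression and the invar into tension, with equal and opposite forces P (no external load).
Equating the net (thermal + elastic) strains gives |α₁ − α₂|·ΔT = P·[1/(A₁E₁) + 1/(A₂E₂)].
|α₁ − α₂|·ΔT = 15.9×10⁻⁶ × 35 = 0.0005565.
1/(A₁E₁) + 1/(A₂E₂) = 1/(1000×191×10³) + 1/(2150×144×10³) = 8.466×10⁻⁹ N⁻¹.
P = 0.0005565 / 8.466×10⁻⁹ = 65740 N = 65.74 kN.

P ≈ 65.7 kN (compressive in the stainless steel)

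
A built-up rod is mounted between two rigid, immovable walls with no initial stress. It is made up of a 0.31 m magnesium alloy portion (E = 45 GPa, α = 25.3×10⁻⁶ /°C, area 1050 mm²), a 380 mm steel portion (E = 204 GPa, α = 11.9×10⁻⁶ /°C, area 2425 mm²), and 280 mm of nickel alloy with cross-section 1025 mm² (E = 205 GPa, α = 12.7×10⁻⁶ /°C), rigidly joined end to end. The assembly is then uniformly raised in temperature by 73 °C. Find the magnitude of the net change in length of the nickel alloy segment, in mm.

With the walls removed the bar would change length by δ_free = Σ αᵢΔT Lᵢ = 25.3×10⁻⁶×73×310 + 11.9×10⁻⁶×73×380 + 12.7×10⁻⁶×73×280 = 1.162 mm.
The walls prevent any net length change, so an axial force P (same in every segment) develops. Compatibility: P · Σ Lᵢ/(AᵢEᵢ) = δ_free.
The series flexibility is Σ Lᵢ/(AᵢEᵢ) = 310/(1050×45×10³) + 380/(2425×204×10³) + 280/(1025×205×10³) = 8.662×10⁻⁶ mm/N.
Hence P = δ_free / Σ(L/AE) = 1.162/8.662×10⁻⁶ = 134.2 kN (compressive).
For the nickel alloy segment, free thermal change = 12.7×10⁻⁶×73×280 = 0.2596 mm and elastic change from P = 134200×280/(1025×205×10³) = 0.1788 mm; these oppose, so the net change is 0.0808 mm (segment lengthens).

|ΔL| ≈ 0.0808 mm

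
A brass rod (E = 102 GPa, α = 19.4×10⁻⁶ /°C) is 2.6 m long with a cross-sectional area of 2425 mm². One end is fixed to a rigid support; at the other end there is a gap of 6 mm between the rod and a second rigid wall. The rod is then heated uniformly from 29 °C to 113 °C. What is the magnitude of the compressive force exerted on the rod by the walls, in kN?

Free thermal elongation = αΔT L = 19.4×10⁻⁶ × 84 × 2600 = 4.237 mm.
Since δ_free = 4.24 mm is less than the 6 mm gap, the rod never touches the wall. No axial force develops.

P ≈ 0 kN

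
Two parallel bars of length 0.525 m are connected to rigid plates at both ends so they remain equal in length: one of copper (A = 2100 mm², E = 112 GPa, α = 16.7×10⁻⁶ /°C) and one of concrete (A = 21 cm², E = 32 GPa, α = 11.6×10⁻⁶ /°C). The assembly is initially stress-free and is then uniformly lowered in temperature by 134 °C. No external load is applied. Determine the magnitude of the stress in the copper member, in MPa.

The copper has the larger α, so on cooling it would change length more than the concrete if both were free. The rigid plates force a common final length, so the copper is put into tension and the concrete into compression, with equal and opposite forces P (no external load).
Setting the final lengths equal and cancelling L: (α₁ − α₂)ΔT = P/(A₁E₁) + P/(A₂E₂).
|α₁ − α₂|·ΔT = 5.1×10⁻⁶ × 134 = 0.0006834.
1/(A₁E₁) + 1/(A₂E₂) = 1/(2100×112×10³) + 1/(2100×32×10³) = 1.913×10⁻⁸ N⁻¹.
P = 0.0006834 / 1.913×10⁻⁸ = 35720 N = 35.72 kN.
σ_{copper} = P/A₁ = 35720/2100 = 17.01 MPa, tensile.

σ ≈ 17 MPa (tensile)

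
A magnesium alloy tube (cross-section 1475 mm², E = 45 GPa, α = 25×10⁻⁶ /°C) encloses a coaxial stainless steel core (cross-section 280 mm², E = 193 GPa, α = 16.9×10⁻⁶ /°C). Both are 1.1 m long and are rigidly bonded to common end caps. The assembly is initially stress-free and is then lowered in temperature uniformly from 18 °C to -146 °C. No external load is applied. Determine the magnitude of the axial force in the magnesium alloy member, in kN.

Both members must finish at the same length. With the larger α, the magnesium alloy tends to over-contract; the plates restrain it, putting the magnesium alloy in tension and the stainless steel in compression. With no external load the two internal forces are equal and opposite, magnitude P.
Equating the net (thermal + elastic) strains gives |α₁ − α₂|·ΔT = P·[1/(A₁E₁) + 1/(A₂E₂)].
|α₁ − α₂|·ΔT = 8.1×10⁻⁶ × 164 = 0.001328.
1/(A₁E₁) + 1/(A₂E₂) = 1/(1475×45×10³) + 1/(280×193×10³) = 3.357×10⁻⁸ N⁻¹.
P = 0.001328 / 3.357×10⁻⁸ = 39570 N = 39.57 kN.

P ≈ 39.6 kN (tensile in the magnesium alloy)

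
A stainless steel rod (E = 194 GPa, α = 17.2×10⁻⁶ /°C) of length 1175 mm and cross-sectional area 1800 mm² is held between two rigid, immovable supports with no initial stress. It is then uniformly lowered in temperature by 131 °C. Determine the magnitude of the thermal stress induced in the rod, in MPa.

σ ≈ 437 MPa (tensile)

With length fixed, the mechanical strain must cancel the thermal strain αΔT = 17.2×10⁻⁶ × 131 = 2253.2×10⁻⁶.
Hence σ = E·αΔT = 194×10³ × 2253.2×10⁻⁶ = 437.1 MPa, tensile.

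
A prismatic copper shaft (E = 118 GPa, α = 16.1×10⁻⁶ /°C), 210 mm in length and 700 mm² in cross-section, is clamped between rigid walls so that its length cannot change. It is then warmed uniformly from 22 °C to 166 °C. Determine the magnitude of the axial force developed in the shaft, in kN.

P ≈ 191 kN (compressive)

Full restraint means ε = 0, so the stress is σ = EαΔT = 118×10³ × 16.1×10⁻⁶ × 144 = 273.6 MPa.
Then P = σA = 273.6 × 700 mm² = 191.5 kN, compressive.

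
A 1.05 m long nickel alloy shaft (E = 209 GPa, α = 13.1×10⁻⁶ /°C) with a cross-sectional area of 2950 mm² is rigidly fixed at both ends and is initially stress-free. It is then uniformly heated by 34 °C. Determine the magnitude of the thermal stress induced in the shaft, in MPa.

The supports are rigid, so the total axial strain is zero. The restrained thermal strain is ε = αΔT = 13.1×10⁻⁶ × 34 = 445.4×10⁻⁶.
Hence σ = E·αΔT = 209×10³ × 445.4×10⁻⁶ = 93.09 MPa, compressive.

σ ≈ 93.1 MPa (compressive)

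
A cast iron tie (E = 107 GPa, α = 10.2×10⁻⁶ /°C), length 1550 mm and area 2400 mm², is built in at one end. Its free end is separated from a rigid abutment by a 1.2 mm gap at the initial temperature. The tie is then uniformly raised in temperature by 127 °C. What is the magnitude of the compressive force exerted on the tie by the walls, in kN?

P ≈ 134 kN

Unrestrained expansion: δ_free = αΔT L = 10.2×10⁻⁶ × 127 × 1550 = 2.008 mm.
After closing the 1.2 mm clearance, 2.008 − 1.2 = 0.8079 mm of expansion remains to be suppressed by the wall.
That suppressed elongation corresponds to σ = E·Δ/L = 107×10³ × 0.8079/1550 = 55.77 MPa.
Force on the wall = σA = 55.77 × 2400 mm² = 133.8 kN.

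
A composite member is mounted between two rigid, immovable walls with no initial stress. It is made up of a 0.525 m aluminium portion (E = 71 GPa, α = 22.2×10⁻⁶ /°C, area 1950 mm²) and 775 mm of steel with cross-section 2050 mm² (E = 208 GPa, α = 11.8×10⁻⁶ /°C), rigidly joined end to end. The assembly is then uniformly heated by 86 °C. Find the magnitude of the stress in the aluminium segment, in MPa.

σ ≈ 164 MPa (compressive)

With the walls removed the bar would change length by δ_free = Σ αᵢΔT Lᵢ = 22.2×10⁻⁶×86×525 + 11.8×10⁻⁶×86×775 = 1.789 mm.
The rigid supports impose zero overall length change; the single axial force P common to all segments must satisfy P Σ Lᵢ/(AᵢEᵢ) = δ_free.
The series flexibility is Σ Lᵢ/(AᵢEᵢ) = 525/(1950×71×10³) + 775/(2050×208×10³) = 5.61×10⁻⁶ mm/N.
So P = 1.789 / 5.61×10⁻⁶ = 318.9 kN, compressive.
σ_{aluminium} = P / A = 318900 / 1950 = 163.5 MPa.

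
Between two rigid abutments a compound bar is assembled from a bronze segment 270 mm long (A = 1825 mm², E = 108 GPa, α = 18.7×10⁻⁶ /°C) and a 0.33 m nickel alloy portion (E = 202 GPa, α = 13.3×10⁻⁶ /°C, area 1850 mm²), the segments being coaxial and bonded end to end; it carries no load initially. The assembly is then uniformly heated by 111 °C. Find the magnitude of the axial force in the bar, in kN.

Free thermal expansion of the whole bar: Σ αᵢΔT Lᵢ = 18.7×10⁻⁶×111×270 + 13.3×10⁻⁶×111×330 = 1.048 mm.
The rigid supports impose zero overall length change; the single axial force P common to all segments must satisfy P Σ Lᵢ/(AᵢEᵢ) = δ_free.
Σ Lᵢ/(AᵢEᵢ) = 270/(1825×108×10³) + 330/(1850×202×10³) = 2.253×10⁻⁶ mm/N.
P = 1.048 / 2.253×10⁻⁶ = 465000 N = 465 kN, compressive.

P ≈ 465 kN (compressive)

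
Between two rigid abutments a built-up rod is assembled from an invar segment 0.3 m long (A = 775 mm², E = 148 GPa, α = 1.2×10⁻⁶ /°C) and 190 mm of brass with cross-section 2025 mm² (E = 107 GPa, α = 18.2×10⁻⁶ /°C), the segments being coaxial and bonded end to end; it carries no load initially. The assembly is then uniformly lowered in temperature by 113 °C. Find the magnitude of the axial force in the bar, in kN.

P ≈ 124 kN (tensile)

With the walls removed the bar would change length by δ_free = Σ αᵢΔT Lᵢ = 1.2×10⁻⁶×113×300 + 18.2×10⁻⁶×113×190 = 0.4314 mm.
Since the ends are fixed, an axial force P builds up, equal in every segment, with P · Σ Lᵢ/(AᵢEᵢ) = δ_free.
Σ Lᵢ/(AᵢEᵢ) = 300/(775×148×10³) + 190/(2025×107×10³) = 3.492×10⁻⁶ mm/N.
P = 0.4314 / 3.492×10⁻⁶ = 123500 N = 123.5 kN, tensile.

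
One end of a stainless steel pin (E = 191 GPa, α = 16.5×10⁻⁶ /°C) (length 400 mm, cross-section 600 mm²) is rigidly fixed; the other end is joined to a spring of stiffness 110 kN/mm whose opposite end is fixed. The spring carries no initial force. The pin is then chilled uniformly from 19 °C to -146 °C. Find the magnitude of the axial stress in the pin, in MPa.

σ ≈ 144 MPa (tensile)

Free thermal contraction: δ_free = αΔT L = 16.5×10⁻⁶ × 165 × 400 = 1.089 mm.
Let P be the tensile force in the spring. The pin extends elastically by PL/(AE) and the spring stretches by P/k; together these equal δ_free.
So P = δ_free / [L/(AE) + 1/k] = 1.089 / [ 400/(600×191×10³) + 1/(110×10³) ].
P = 1.089 / 1.258×10⁻⁵ = 86560 N.
σ = P/A = 86560/600 = 144.3 MPa.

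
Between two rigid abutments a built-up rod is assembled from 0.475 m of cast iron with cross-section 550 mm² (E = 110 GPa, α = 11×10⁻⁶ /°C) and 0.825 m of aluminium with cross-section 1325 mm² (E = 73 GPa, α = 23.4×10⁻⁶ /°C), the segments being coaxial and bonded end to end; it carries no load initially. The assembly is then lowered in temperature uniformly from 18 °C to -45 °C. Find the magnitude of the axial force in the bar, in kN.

Free thermal contraction of the whole bar: Σ αᵢΔT Lᵢ = 11×10⁻⁶×63×475 + 23.4×10⁻⁶×63×825 = 1.545 mm.
The walls prevent any net length change, so an axial force P (same in every segment) develops. Compatibility: P · Σ Lᵢ/(AᵢEᵢ) = δ_free.
Σ Lᵢ/(AᵢEᵢ) = 475/(550×110×10³) + 825/(1325×73×10³) = 1.638×10⁻⁵ mm/N.
P = 1.545 / 1.638×10⁻⁵ = 94340 N = 94.34 kN, tensile.

P ≈ 94.3 kN (tensile)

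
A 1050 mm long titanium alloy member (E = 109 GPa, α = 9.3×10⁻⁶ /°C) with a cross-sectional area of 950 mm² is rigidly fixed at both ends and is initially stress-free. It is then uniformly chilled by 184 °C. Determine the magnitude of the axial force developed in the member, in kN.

With zero net strain, σ = E·αΔT = 109 GPa × 9.3×10⁻⁶ × 184 = 186.5 MPa.
P = AEαΔT = 950 × 109×10³ × 9.3×10⁻⁶ × 184 = 177.2 kN (tensile).

P ≈ 177 kN (tensile)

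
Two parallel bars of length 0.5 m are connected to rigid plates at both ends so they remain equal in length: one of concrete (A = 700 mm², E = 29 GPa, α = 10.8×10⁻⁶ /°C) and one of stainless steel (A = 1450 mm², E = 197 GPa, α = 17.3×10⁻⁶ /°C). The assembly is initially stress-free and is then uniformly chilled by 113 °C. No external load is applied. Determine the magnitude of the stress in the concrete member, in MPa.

The stainless steel has the larger α, so on cooling it would change length more than the concrete if both were free. The rigid plates force a common final length, so the stainless steel is put into tension and the concrete into compression, with equal and opposite forces P (no external load).
Compatibility of the two members (thermal + elastic change equal): (α₁ − α₂)ΔT = P·[1/(A₁E₁) + 1/(A₂E₂)].
|α₁ − α₂|·ΔT = 6.5×10⁻⁶ × 113 = 0.0007345.
1/(A₁E₁) + 1/(A₂E₂) = 1/(700×29×10³) + 1/(1450×197×10³) = 5.276×10⁻⁸ N⁻¹.
P = 0.0007345 / 5.276×10⁻⁸ = 13920 N = 13.92 kN.
σ_{concrete} = P/A₁ = 13920/700 = 19.89 MPa, compressive.

σ ≈ 19.9 MPa (compressive)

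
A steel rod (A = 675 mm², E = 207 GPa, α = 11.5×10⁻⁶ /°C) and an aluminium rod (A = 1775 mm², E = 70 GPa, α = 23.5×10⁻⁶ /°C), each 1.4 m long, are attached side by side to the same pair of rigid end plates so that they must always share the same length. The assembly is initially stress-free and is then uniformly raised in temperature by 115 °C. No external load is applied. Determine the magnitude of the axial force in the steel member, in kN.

P ≈ 90.8 kN (tensile in the steel)

Equilibrium of a rigid end plate with no external load gives equal and opposite internal forces ±P in the two members. Since α_{aluminium} > α_{steel}, heating drives the aluminium into compression and the steel into tension.
Compatibility of the two members (thermal + elastic change equal): (α₁ − α₂)ΔT = P·[1/(A₁E₁) + 1/(A₂E₂)].
|α₁ − α₂|·ΔT = 12×10⁻⁶ × 115 = 0.00138.
1/(A₁E₁) + 1/(A₂E₂) = 1/(675×207×10³) + 1/(1775×70×10³) = 1.521×10⁻⁸ N⁻¹.
So P = 0.00138 / 1.521×10⁻⁸ = 90.76 kN.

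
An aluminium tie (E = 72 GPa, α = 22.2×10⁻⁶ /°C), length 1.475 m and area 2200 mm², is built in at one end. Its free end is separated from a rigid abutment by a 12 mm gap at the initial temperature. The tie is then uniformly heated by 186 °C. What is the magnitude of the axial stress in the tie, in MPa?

σ ≈ 0 MPa

Free thermal elongation = αΔT L = 22.2×10⁻⁶ × 186 × 1475 = 6.091 mm.
This is smaller than the 12 mm clearance, so the tie expands freely without reaching the stop — the stress is zero.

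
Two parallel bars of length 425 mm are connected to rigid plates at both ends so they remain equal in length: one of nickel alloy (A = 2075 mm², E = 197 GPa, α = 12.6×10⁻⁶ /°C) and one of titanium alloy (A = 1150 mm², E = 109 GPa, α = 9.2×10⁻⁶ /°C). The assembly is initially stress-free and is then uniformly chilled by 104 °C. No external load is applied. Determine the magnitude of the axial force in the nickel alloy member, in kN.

Equilibrium of a rigid end plate with no external load gives equal and opposite internal forces ±P in the two members. Since α_{nickel alloy} > α_{titanium alloy}, cooling drives the nickel alloy into tension and the titanium alloy into compression.
Setting the final lengths equal and cancelling L: (α₁ − α₂)ΔT = P/(A₁E₁) + P/(A₂E₂).
|α₁ − α₂|·ΔT = 3.4×10⁻⁶ × 104 = 0.0003536.
1/(A₁E₁) + 1/(A₂E₂) = 1/(2075×197×10³) + 1/(1150×109×10³) = 1.042×10⁻⁸ N⁻¹.
So P = 0.0003536 / 1.042×10⁻⁸ = 33.92 kN.

P ≈ 33.9 kN (tensile in the nickel alloy)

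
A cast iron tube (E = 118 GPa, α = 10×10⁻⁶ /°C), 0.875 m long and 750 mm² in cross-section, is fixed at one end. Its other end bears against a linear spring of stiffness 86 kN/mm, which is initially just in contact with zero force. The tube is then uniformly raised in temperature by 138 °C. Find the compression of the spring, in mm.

The unrestrained thermal change is αΔT L = 10×10⁻⁶ × 138 × 875 = 1.208 mm.
Let P be the compressive force at the spring. The tube shortens elastically by PL/(AE) and the spring compresses by P/k; together these equal δ_free.
P [ L/(AE) + 1/k ] = δ_free → P [ 875/(750×118×10³) + 1/(86×10³) ] = 1.208.
P = 1.208 / 2.151×10⁻⁵ = 56120 N.
Spring compression = P/k = 56120/(86×10³) = 0.6526 mm.

δ ≈ 0.653 mm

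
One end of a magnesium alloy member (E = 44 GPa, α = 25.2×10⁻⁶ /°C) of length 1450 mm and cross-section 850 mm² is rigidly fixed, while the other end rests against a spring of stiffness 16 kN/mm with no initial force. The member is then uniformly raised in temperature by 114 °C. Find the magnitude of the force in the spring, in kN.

The unrestrained thermal change is αΔT L = 25.2×10⁻⁶ × 114 × 1450 = 4.166 mm.
With a force P in the spring, the elastic change of the member is PL/(AE) and that of the spring is P/k; compatibility requires their sum to equal δ_free.
P [ L/(AE) + 1/k ] = δ_free → P [ 1450/(850×44×10³) + 1/(16×10³) ] = 4.166.
P = 4.166 / 0.0001013 = 41130 N.

P ≈ 41.1 kN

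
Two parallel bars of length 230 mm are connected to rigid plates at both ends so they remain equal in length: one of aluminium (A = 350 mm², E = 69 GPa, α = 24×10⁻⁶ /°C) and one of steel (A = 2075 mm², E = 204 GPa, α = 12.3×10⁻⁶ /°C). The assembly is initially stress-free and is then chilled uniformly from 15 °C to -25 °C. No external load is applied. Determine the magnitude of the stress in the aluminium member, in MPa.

The aluminium has the larger α, so on cooling it would change length more than the steel if both were free. The rigid plates force a common final length, so the aluminium is put into tension and the steel into compression, with equal and opposite forces P (no external load).
Compatibility of the two members (thermal + elastic change equal): (α₁ − α₂)ΔT = P·[1/(A₁E₁) + 1/(A₂E₂)].
|α₁ − α₂|·ΔT = 11.7×10⁻⁶ × 40 = 0.000468.
1/(A₁E₁) + 1/(A₂E₂) = 1/(350×69×10³) + 1/(2075×204×10³) = 4.377×10⁻⁸ N⁻¹.
P = 0.000468 / 4.377×10⁻⁸ = 10690 N = 10.69 kN.
σ_{aluminium} = P/A₁ = 10690/350 = 30.55 MPa, tensile.

σ ≈ 30.5 MPa (tensile)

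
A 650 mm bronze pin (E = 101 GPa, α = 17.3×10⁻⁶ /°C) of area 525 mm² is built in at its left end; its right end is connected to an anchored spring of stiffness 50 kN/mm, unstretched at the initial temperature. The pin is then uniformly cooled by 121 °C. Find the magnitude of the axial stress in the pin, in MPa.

The unrestrained thermal change is αΔT L = 17.3×10⁻⁶ × 121 × 650 = 1.361 mm.
Let P be the tensile force in the spring. The pin extends elastically by PL/(AE) and the spring stretches by P/k; together these equal δ_free.
P [ L/(AE) + 1/k ] = δ_free → P [ 650/(525×101×10³) + 1/(50×10³) ] = 1.361.
P = 1.361 / 3.226×10⁻⁵ = 42180 N.
σ = P/A = 42180/525 = 80.34 MPa.

σ ≈ 80.3 MPa (tensile)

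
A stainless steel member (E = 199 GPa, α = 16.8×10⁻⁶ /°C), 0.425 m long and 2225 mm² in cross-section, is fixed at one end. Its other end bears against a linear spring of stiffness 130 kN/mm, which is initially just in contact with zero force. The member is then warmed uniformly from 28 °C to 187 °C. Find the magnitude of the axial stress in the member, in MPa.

σ ≈ 59 MPa (compressive)

If the spring were absent the member would lengthen by αΔT L = 16.8×10⁻⁶ × 159 × 425 = 1.135 mm.
With a force P in the spring, the elastic change of the member is PL/(AE) and that of the spring is P/k; compatibility requires their sum to equal δ_free.
So P = δ_free / [L/(AE) + 1/k] = 1.135 / [ 425/(2225×199×10³) + 1/(130×10³) ].
P = 1.135 / 8.652×10⁻⁶ = 131200 N.
σ = P/A = 131200/2225 = 58.97 MPa.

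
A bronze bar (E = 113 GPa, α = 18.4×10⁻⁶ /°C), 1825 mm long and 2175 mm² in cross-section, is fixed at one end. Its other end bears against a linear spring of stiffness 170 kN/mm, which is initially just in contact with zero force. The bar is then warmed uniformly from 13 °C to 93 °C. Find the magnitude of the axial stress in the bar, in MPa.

Free thermal expansion: δ_free = αΔT L = 18.4×10⁻⁶ × 80 × 1825 = 2.686 mm.
Let P be the compressive force at the spring. The bar shortens elastically by PL/(AE) and the spring compresses by P/k; together these equal δ_free.
P [ L/(AE) + 1/k ] = δ_free → P [ 1825/(2175×113×10³) + 1/(170×10³) ] = 2.686.
P = 2.686 / 1.331×10⁻⁵ = 201900 N.
σ = P/A = 201900/2175 = 92.81 MPa.

σ ≈ 92.8 MPa (compressive)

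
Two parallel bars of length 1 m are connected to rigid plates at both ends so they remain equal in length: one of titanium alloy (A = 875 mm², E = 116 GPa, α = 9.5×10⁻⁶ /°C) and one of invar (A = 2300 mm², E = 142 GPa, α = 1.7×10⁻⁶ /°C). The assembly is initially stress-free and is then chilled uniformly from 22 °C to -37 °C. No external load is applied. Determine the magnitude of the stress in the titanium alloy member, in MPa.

The titanium alloy has the larger α, so on cooling it would change length more than the invar if both were free. The rigid plates force a common final length, so the titanium alloy is put into tension and the invar into compression, with equal and opposite forces P (no external load).
Compatibility of the two members (thermal + elastic change equal): (α₁ − α₂)ΔT = P·[1/(A₁E₁) + 1/(A₂E₂)].
|α₁ − α₂|·ΔT = 7.8×10⁻⁶ × 59 = 0.0004602.
1/(A₁E₁) + 1/(A₂E₂) = 1/(875×116×10³) + 1/(2300×142×10³) = 1.291×10⁻⁸ N⁻¹.
P = 0.0004602 / 1.291×10⁻⁸ = 35640 N = 35.64 kN.
σ_{titanium alloy} = P/A₁ = 35640/875 = 40.73 MPa, tensile.

σ ≈ 40.7 MPa (tensile)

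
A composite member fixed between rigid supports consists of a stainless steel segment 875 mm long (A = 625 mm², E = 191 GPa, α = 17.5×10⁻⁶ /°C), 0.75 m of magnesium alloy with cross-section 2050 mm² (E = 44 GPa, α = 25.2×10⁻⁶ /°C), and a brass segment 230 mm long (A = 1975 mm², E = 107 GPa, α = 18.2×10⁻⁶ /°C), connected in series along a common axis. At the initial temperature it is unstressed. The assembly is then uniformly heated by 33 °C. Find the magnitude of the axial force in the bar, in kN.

P ≈ 75.7 kN (compressive)

Free thermal expansion of the whole bar: Σ αᵢΔT Lᵢ = 17.5×10⁻⁶×33×875 + 25.2×10⁻⁶×33×750 + 18.2×10⁻⁶×33×230 = 1.267 mm.
Since the ends are fixed, an axial force P builds up, equal in every segment, with P · Σ Lᵢ/(AᵢEᵢ) = δ_free.
Σ Lᵢ/(AᵢEᵢ) = 875/(625×191×10³) + 750/(2050×44×10³) + 230/(1975×107×10³) = 1.673×10⁻⁵ mm/N.
P = 1.267 / 1.673×10⁻⁵ = 75730 N = 75.73 kN, compressive.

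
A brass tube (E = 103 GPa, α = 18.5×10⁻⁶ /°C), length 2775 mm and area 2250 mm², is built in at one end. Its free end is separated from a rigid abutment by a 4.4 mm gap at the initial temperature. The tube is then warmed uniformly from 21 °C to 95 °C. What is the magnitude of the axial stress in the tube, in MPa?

σ ≈ 0 MPa

If the wall were absent the tube would grow by αΔT L = 18.5×10⁻⁶ × 74 × 2775 = 3.799 mm.
This is smaller than the 4.4 mm clearance, so the tube expands freely without reaching the stop — the stress is zero.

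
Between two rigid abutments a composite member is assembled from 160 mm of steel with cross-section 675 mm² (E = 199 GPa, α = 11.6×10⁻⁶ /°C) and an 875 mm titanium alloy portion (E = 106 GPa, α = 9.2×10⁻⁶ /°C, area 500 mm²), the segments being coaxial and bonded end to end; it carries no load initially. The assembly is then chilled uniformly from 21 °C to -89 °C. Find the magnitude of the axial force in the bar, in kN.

With the walls removed the bar would change length by δ_free = Σ αᵢΔT Lᵢ = 11.6×10⁻⁶×110×160 + 9.2×10⁻⁶×110×875 = 1.09 mm.
The rigid supports impose zero overall length change; the single axial force P common to all segments must satisfy P Σ Lᵢ/(AᵢEᵢ) = δ_free.
The series flexibility is Σ Lᵢ/(AᵢEᵢ) = 160/(675×199×10³) + 875/(500×106×10³) = 1.77×10⁻⁵ mm/N.
Hence P = δ_free / Σ(L/AE) = 1.09/1.77×10⁻⁵ = 61.56 kN (tensile).

P ≈ 61.6 kN (tensile)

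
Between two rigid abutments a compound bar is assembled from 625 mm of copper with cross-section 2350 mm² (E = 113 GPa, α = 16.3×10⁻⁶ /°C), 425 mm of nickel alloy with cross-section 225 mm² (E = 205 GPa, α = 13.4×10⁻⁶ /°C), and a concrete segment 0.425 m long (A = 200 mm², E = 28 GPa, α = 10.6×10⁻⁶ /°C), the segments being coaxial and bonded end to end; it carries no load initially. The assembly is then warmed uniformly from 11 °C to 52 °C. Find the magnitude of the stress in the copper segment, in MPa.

With the walls removed the bar would change length by δ_free = Σ αᵢΔT Lᵢ = 16.3×10⁻⁶×41×625 + 13.4×10⁻⁶×41×425 + 10.6×10⁻⁶×41×425 = 0.8359 mm.
Since the ends are fixed, an axial force P builds up, equal in every segment, with P · Σ Lᵢ/(AᵢEᵢ) = δ_free.
The series flexibility is Σ Lᵢ/(AᵢEᵢ) = 625/(2350×113×10³) + 425/(225×205×10³) + 425/(200×28×10³) = 8.746×10⁻⁵ mm/N.
Hence P = δ_free / Σ(L/AE) = 0.8359/8.746×10⁻⁵ = 9.557 kN (compressive).
σ_{copper} = P / A = 9557 / 2350 = 4.067 MPa.

σ ≈ 4.07 MPa (compressive)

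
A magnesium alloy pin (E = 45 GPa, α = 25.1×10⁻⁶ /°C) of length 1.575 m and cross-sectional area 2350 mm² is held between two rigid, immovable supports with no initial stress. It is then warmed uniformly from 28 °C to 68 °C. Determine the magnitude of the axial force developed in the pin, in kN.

P ≈ 106 kN (compressive)

Full restraint means ε = 0, so the stress is σ = EαΔT = 45×10³ × 25.1×10⁻⁶ × 40 = 45.18 MPa.
Axial force P = σA = 45.18 × 2350 = 106200 N = 106.2 kN, compressive.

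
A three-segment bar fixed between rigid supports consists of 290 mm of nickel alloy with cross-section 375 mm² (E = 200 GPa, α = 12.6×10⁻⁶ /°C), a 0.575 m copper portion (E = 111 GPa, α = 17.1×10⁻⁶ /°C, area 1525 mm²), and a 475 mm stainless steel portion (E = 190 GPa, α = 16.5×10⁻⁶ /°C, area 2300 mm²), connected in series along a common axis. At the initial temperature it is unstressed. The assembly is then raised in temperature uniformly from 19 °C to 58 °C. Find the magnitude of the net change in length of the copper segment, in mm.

With the walls removed the bar would change length by δ_free = Σ αᵢΔT Lᵢ = 12.6×10⁻⁶×39×290 + 17.1×10⁻⁶×39×575 + 16.5×10⁻⁶×39×475 = 0.8316 mm.
The rigid supports impose zero overall length change; the single axial force P common to all segments must satisfy P Σ Lᵢ/(AᵢEᵢ) = δ_free.
The series flexibility is Σ Lᵢ/(AᵢEᵢ) = 290/(375×200×10³) + 575/(1525×111×10³) + 475/(2300×190×10³) = 8.35×10⁻⁶ mm/N.
So P = 0.8316 / 8.35×10⁻⁶ = 99.59 kN, compressive.
For the copper segment, free thermal change = 17.1×10⁻⁶×39×575 = 0.3835 mm and elastic change from P = 99590×575/(1525×111×10³) = 0.3383 mm; these oppose, so the net change is 0.0452 mm (segment lengthens).

|ΔL| ≈ 0.0452 mm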